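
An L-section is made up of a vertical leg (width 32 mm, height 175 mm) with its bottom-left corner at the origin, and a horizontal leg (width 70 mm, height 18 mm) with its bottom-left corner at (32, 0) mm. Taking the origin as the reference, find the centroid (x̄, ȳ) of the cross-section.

x̄ = 25.37 mm, ȳ = 73.08 mm

vertical leg: A = 32 × 175 = 5600.00, centroid at (16.00, 87.50).
horizontal leg: A = 70 × 18 = 1260.00, centroid at (67.00, 9.00).
ΣA = 6860.00 mm²
ΣAx̄ = (5600.00)(16.00) + (1260.00)(67.00) = 174020.00 mm³
ΣAȳ = (5600.00)(87.50) + (1260.00)(9.00) = 501340.00 mm³
x̄ = 174020.00 / 6860.00 = 25.37 mm
ȳ = 501340.00 / 6860.00 = 73.08 mm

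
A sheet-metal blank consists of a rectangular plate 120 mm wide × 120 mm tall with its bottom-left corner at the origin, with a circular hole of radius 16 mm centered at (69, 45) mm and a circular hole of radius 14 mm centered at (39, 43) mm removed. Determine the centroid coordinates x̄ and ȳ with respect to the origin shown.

x̄ = 60.44 mm, ȳ = 61.74 mm

plate: A = 120 × 120 = 14400.00, centroid at (60.00, 60.00).
hole 1: A = −π·16² = -804.25, centroid at (69.00, 45.00).
hole 2: A = −π·14² = -615.75, centroid at (39.00, 43.00).
ΣA = 12980.00 mm²
ΣAx̄ = (14400.00)(60.00) + (-804.25)(69.00) + (-615.75)(39.00) = 784492.57 mm³
ΣAȳ = (14400.00)(60.00) + (-804.25)(45.00) + (-615.75)(43.00) = 801331.51 mm³
x̄ = 784492.57 / 12980.00 = 60.44 mm
ȳ = 801331.51 / 12980.00 = 61.74 mm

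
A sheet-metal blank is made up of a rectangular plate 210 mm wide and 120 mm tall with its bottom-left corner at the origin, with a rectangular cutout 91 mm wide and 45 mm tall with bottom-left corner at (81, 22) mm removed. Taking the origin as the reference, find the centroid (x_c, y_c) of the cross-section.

plate: A = 210 × 120 = 25200.00, centroid at (105.00, 60.00).
hole: A = −(91 × 45) = -4095.00, centroid at (126.50, 44.50).
ΣA = 21105.00 mm², ΣAx_c = 2127982.50 mm³, ΣAy_c = 1329772.50 mm³.
x_c = 2127982.50/21105.00 = 100.83 mm; y_c = 1329772.50/21105.00 = 63.01 mm.

x_c = 100.83 mm, y_c = 63.01 mm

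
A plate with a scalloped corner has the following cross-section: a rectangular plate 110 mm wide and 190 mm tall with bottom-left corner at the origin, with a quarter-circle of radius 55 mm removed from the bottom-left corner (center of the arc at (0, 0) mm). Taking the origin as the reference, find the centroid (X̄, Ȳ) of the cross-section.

X̄ = 59.06 mm, Ȳ = 104.19 mm

plate: A = 110 × 190 = 20900.00, centroid at (55.00, 95.00).
removed quarter-circle: A = −¼π·55² = -2375.83, centroid at (23.34, 23.34).
ΣA = 18524.17 mm², ΣAX̄ = 1094041.67 mm³, ΣAȲ = 1930041.67 mm³.
X̄ = 1094041.67/18524.17 = 59.06 mm; Ȳ = 1930041.67/18524.17 = 104.19 mm.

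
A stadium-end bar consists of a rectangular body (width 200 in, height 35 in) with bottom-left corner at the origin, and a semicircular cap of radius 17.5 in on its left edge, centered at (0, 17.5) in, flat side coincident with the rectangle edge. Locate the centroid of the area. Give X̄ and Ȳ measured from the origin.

X̄ = 93.09 in, Ȳ = 17.50 in

Part | A | x̄ᵢ | ȳᵢ | A·x̄ᵢ | A·ȳᵢ
rectangular body | 7000.00 | 100.00 | 17.50 | 700000.00 | 122500.00
semicircular end | 481.06 | -7.43 | 17.50 | -3572.92 | 8418.49
Σ | 7481.06 |  |  | 696427.08 | 130918.49
X̄ = 696427.08 / 7481.06 = 93.09 in
Ȳ = 130918.49 / 7481.06 = 17.50 in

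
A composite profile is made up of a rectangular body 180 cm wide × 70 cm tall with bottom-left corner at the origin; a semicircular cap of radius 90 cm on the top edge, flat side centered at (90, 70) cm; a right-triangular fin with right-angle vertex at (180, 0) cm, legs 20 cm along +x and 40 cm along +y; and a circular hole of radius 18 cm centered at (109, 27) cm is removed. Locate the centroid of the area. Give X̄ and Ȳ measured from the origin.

Part | A | x̄ᵢ | ȳᵢ | A·x̄ᵢ | A·ȳᵢ
rectangular body | 12600.00 | 90.00 | 35.00 | 1134000.00 | 441000.00
semicircular top | 12723.45 | 90.00 | 108.20 | 1145110.52 | 1376641.52
triangular fin | 400.00 | 186.67 | 13.33 | 74666.67 | 5333.33
hole | -1017.88 | 109.00 | 27.00 | -110948.49 | -27482.65
Σ | 24705.57 |  |  | 2242828.70 | 1795492.20
X̄ = 2242828.70 / 24705.57 = 90.78 cm
Ȳ = 1795492.20 / 24705.57 = 72.68 cm

X̄ = 90.78 cm, Ȳ = 72.68 cm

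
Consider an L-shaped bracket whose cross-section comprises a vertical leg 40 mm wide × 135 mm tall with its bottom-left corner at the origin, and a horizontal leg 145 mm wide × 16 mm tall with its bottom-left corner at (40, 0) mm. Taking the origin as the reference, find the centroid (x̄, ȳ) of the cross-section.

x̄ = 47.80 mm, ȳ = 49.62 mm

vertical leg: A = 40 × 135 = 5400.00, centroid at (20.00, 67.50).
horizontal leg: A = 145 × 16 = 2320.00, centroid at (112.50, 8.00).
ΣA = 7720.00 mm², ΣAx̄ = 369000.00 mm³, ΣAȳ = 383060.00 mm³.
x̄ = 369000.00/7720.00 = 47.80 mm; ȳ = 383060.00/7720.00 = 49.62 mm.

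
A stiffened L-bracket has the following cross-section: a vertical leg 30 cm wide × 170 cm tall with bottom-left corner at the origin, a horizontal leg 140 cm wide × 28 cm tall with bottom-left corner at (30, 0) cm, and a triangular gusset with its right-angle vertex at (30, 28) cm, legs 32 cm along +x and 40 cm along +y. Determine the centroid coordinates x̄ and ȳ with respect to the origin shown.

x̄ = 51.19 cm, ȳ = 53.30 cm

vertical leg: A = 30 × 170 = 5100.00, centroid at (15.00, 85.00).
horizontal leg: A = 140 × 28 = 3920.00, centroid at (100.00, 14.00).
gusset: A = ½·32·40 = 640.00, centroid at (40.67, 41.33).
ΣA = 9660.00 cm², ΣAx̄ = 494526.67 cm³, ΣAȳ = 514833.33 cm³.
x̄ = 494526.67/9660.00 = 51.19 cm; ȳ = 514833.33/9660.00 = 53.30 cm.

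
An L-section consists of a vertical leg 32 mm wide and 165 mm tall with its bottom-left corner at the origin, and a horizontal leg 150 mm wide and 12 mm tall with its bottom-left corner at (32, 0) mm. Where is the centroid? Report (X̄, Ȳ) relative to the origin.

vertical leg: A = 32 × 165 = 5280.00, centroid at (16.00, 82.50).
horizontal leg: A = 150 × 12 = 1800.00, centroid at (107.00, 6.00).
ΣA = 7080.00 mm², ΣAX̄ = 277080.00 mm³, ΣAȲ = 446400.00 mm³.
X̄ = 277080.00/7080.00 = 39.14 mm; Ȳ = 446400.00/7080.00 = 63.05 mm.

X̄ = 39.14 mm, Ȳ = 63.05 mm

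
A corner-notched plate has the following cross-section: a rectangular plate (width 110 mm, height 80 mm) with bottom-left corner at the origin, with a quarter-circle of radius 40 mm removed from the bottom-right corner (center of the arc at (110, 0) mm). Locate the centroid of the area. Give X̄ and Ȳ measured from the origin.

X̄ = 48.67 mm, Ȳ = 43.84 mm

plate: A = 110 × 80 = 8800.00, centroid at (55.00, 40.00).
removed quarter-circle: A = −¼π·40² = -1256.64, centroid at (93.02, 16.98).
ΣA = 7543.36 mm²
ΣAX̄ = (8800.00)(55.00) + (-1256.64)(93.02) = 367103.26 mm³
ΣAȲ = (8800.00)(40.00) + (-1256.64)(16.98) = 330666.67 mm³
X̄ = 367103.26 / 7543.36 = 48.67 mm
Ȳ = 330666.67 / 7543.36 = 43.84 mm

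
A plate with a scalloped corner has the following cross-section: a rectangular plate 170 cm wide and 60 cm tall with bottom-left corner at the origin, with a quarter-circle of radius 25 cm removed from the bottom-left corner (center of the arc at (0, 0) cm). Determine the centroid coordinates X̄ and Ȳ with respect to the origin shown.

X̄ = 88.76 cm, Ȳ = 30.98 cm

plate: A = 170 × 60 = 10200.00, centroid at (85.00, 30.00).
removed quarter-circle: A = −¼π·25² = -490.87, centroid at (10.61, 10.61).
ΣA = 9709.13 cm²
ΣAX̄ = (10200.00)(85.00) + (-490.87)(10.61) = 861791.67 cm³
ΣAȲ = (10200.00)(30.00) + (-490.87)(10.61) = 300791.67 cm³
X̄ = 861791.67 / 9709.13 = 88.76 cm
Ȳ = 300791.67 / 9709.13 = 30.98 cm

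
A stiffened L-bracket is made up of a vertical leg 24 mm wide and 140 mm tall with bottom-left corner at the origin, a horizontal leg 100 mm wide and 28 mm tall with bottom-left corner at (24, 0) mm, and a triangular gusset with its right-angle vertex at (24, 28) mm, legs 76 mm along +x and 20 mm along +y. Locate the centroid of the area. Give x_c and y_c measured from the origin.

x_c = 41.19 mm, y_c = 43.46 mm

vertical leg: A = 24 × 140 = 3360.00, centroid at (12.00, 70.00).
horizontal leg: A = 100 × 28 = 2800.00, centroid at (74.00, 14.00).
gusset: A = ½·76·20 = 760.00, centroid at (49.33, 34.67).
ΣA = 6920.00 mm²
ΣAx_c = (3360.00)(12.00) + (2800.00)(74.00) + (760.00)(49.33) = 285013.33 mm³
ΣAy_c = (3360.00)(70.00) + (2800.00)(14.00) + (760.00)(34.67) = 300746.67 mm³
x_c = 285013.33 / 6920.00 = 41.19 mm
y_c = 300746.67 / 6920.00 = 43.46 mm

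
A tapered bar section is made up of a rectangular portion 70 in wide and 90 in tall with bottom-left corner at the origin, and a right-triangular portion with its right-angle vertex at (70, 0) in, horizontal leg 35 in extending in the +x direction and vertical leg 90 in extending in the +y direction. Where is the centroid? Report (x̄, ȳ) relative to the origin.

Part | A | x̄ᵢ | ȳᵢ | A·x̄ᵢ | A·ȳᵢ
rectangular portion | 6300.00 | 35.00 | 45.00 | 220500.00 | 283500.00
triangular portion | 1575.00 | 81.67 | 30.00 | 128625.00 | 47250.00
Σ | 7875.00 |  |  | 349125.00 | 330750.00
x̄ = 349125.00 / 7875.00 = 44.33 in
ȳ = 330750.00 / 7875.00 = 42.00 in

x̄ = 44.33 in, ȳ = 42.00 in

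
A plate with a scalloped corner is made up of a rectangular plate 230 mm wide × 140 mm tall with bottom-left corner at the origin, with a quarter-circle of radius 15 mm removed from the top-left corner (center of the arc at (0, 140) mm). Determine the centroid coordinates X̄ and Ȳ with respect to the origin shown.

X̄ = 115.60 mm, Ȳ = 69.65 mm

Part | A | x̄ᵢ | ȳᵢ | A·x̄ᵢ | A·ȳᵢ
plate | 32200.00 | 115.00 | 70.00 | 3703000.00 | 2254000.00
removed quarter-circle | -176.71 | 6.37 | 133.63 | -1125.00 | -23615.04
Σ | 32023.29 |  |  | 3701875.00 | 2230384.96
X̄ = 3701875.00 / 32023.29 = 115.60 mm
Ȳ = 2230384.96 / 32023.29 = 69.65 mm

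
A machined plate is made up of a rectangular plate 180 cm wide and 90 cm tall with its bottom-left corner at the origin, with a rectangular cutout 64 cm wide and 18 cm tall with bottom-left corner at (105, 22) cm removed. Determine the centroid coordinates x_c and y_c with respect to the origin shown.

x_c = 86.40 cm, y_c = 46.07 cm

Part | A | x̄ᵢ | ȳᵢ | A·x̄ᵢ | A·ȳᵢ
plate | 16200.00 | 90.00 | 45.00 | 1458000.00 | 729000.00
hole | -1152.00 | 137.00 | 31.00 | -157824.00 | -35712.00
Σ | 15048.00 |  |  | 1300176.00 | 693288.00
x_c = 1300176.00 / 15048.00 = 86.40 cm
y_c = 693288.00 / 15048.00 = 46.07 cm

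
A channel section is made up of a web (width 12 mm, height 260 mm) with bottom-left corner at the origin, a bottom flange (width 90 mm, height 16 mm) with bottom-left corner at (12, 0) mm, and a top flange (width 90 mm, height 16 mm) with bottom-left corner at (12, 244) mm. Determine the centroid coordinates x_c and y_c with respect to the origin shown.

x_c = 30.48 mm, y_c = 130.00 mm

web: A = 12 × 260 = 3120.00, centroid at (6.00, 130.00).
bottom flange: A = 90 × 16 = 1440.00, centroid at (57.00, 8.00).
top flange: A = 90 × 16 = 1440.00, centroid at (57.00, 252.00).
ΣA = 6000.00 mm², ΣAx_c = 182880.00 mm³, ΣAy_c = 780000.00 mm³.
x_c = 182880.00/6000.00 = 30.48 mm; y_c = 780000.00/6000.00 = 130.00 mm.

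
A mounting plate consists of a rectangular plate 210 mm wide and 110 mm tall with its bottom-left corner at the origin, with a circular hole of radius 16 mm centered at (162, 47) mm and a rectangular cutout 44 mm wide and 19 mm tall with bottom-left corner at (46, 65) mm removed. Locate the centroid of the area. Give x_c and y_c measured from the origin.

x_c = 104.31 mm, y_c = 54.54 mm

plate: A = 210 × 110 = 23100.00, centroid at (105.00, 55.00).
hole 1: A = −π·16² = -804.25, centroid at (162.00, 47.00).
hole 2: A = −(44 × 19) = -836.00, centroid at (68.00, 74.50).
ΣA = 21459.75 mm², ΣAx_c = 2238363.87 mm³, ΣAy_c = 1170418.36 mm³.
x_c = 2238363.87/21459.75 = 104.31 mm; y_c = 1170418.36/21459.75 = 54.54 mm.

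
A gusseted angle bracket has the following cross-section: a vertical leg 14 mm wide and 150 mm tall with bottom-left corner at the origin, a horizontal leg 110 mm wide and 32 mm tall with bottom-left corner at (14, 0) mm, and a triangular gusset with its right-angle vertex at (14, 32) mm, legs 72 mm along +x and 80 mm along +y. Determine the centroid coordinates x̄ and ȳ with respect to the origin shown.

vertical leg: A = 14 × 150 = 2100.00, centroid at (7.00, 75.00).
horizontal leg: A = 110 × 32 = 3520.00, centroid at (69.00, 16.00).
gusset: A = ½·72·80 = 2880.00, centroid at (38.00, 58.67).
ΣA = 8500.00 mm²
ΣAx̄ = (2100.00)(7.00) + (3520.00)(69.00) + (2880.00)(38.00) = 367020.00 mm³
ΣAȳ = (2100.00)(75.00) + (3520.00)(16.00) + (2880.00)(58.67) = 382780.00 mm³
x̄ = 367020.00 / 8500.00 = 43.18 mm
ȳ = 382780.00 / 8500.00 = 45.03 mm

x̄ = 43.18 mm, ȳ = 45.03 mm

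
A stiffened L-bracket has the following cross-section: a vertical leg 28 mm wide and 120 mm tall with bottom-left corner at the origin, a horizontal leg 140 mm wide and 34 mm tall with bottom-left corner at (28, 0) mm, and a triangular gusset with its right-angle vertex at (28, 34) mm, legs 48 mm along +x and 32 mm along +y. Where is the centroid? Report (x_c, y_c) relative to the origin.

vertical leg: A = 28 × 120 = 3360.00, centroid at (14.00, 60.00).
horizontal leg: A = 140 × 34 = 4760.00, centroid at (98.00, 17.00).
gusset: A = ½·48·32 = 768.00, centroid at (44.00, 44.67).
ΣA = 8888.00 mm², ΣAx_c = 547312.00 mm³, ΣAy_c = 316824.00 mm³.
x_c = 547312.00/8888.00 = 61.58 mm; y_c = 316824.00/8888.00 = 35.65 mm.

x_c = 61.58 mm, y_c = 35.65 mm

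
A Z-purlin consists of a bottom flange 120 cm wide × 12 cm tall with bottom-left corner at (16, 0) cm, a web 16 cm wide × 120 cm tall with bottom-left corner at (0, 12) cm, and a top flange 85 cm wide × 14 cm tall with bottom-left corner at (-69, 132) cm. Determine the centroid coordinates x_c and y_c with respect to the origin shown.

x_c = 20.50 cm, y_c = 68.64 cm

bottom flange: A = 120 × 12 = 1440.00, centroid at (76.00, 6.00).
web: A = 16 × 120 = 1920.00, centroid at (8.00, 72.00).
top flange: A = 85 × 14 = 1190.00, centroid at (-26.50, 139.00).
ΣA = 4550.00 cm², ΣAx_c = 93265.00 cm³, ΣAy_c = 312290.00 cm³.
x_c = 93265.00/4550.00 = 20.50 cm; y_c = 312290.00/4550.00 = 68.64 cm.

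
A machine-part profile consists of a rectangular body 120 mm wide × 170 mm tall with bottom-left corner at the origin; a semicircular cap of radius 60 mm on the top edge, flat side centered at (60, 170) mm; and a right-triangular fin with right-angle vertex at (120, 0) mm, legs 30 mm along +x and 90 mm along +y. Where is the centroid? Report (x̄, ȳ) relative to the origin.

x̄ = 63.45 mm, ȳ = 105.08 mm

rectangular body: A = 120 × 170 = 20400.00, centroid at (60.00, 85.00).
semicircular top: A = ½π·60² = 5654.87, centroid at (60.00, 195.46).
triangular fin: A = ½·30·90 = 1350.00, centroid at (130.00, 30.00).
ΣA = 27404.87 mm²
ΣAx̄ = (20400.00)(60.00) + (5654.87)(60.00) + (1350.00)(130.00) = 1738792.01 mm³
ΣAȳ = (20400.00)(85.00) + (5654.87)(195.46) + (1350.00)(30.00) = 2879827.35 mm³
x̄ = 1738792.01 / 27404.87 = 63.45 mm
ȳ = 2879827.35 / 27404.87 = 105.08 mm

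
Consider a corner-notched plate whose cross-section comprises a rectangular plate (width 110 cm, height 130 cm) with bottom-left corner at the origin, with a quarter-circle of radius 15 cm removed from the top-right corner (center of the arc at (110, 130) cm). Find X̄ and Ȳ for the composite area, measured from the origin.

X̄ = 54.39 cm, Ȳ = 64.27 cm

plate: A = 110 × 130 = 14300.00, centroid at (55.00, 65.00).
removed quarter-circle: A = −¼π·15² = -176.71, centroid at (103.63, 123.63).
ΣA = 14123.29 cm²
ΣAX̄ = (14300.00)(55.00) + (-176.71)(103.63) = 768186.40 cm³
ΣAȲ = (14300.00)(65.00) + (-176.71)(123.63) = 907652.10 cm³
X̄ = 768186.40 / 14123.29 = 54.39 cm
Ȳ = 907652.10 / 14123.29 = 64.27 cm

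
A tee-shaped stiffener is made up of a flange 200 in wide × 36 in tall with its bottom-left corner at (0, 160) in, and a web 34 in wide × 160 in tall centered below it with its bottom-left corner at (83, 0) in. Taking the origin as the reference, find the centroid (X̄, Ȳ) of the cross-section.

web: A = 34 × 160 = 5440.00, centroid at (100.00, 80.00).
flange: A = 200 × 36 = 7200.00, centroid at (100.00, 178.00).
ΣA = 12640.00 in², ΣAX̄ = 1264000.00 in³, ΣAȲ = 1716800.00 in³.
X̄ = 1264000.00/12640.00 = 100.00 in; Ȳ = 1716800.00/12640.00 = 135.82 in.

X̄ = 100.00 in, Ȳ = 135.82 in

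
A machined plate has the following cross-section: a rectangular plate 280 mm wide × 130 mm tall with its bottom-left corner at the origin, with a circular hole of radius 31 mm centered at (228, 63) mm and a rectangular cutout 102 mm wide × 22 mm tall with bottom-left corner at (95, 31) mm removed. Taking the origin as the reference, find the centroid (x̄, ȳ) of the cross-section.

x̄ = 131.04 mm, ȳ = 66.85 mm

Part | A | x̄ᵢ | ȳᵢ | A·x̄ᵢ | A·ȳᵢ
plate | 36400.00 | 140.00 | 65.00 | 5096000.00 | 2366000.00
hole 1 | -3019.07 | 228.00 | 63.00 | -688348.08 | -190201.44
hole 2 | -2244.00 | 146.00 | 42.00 | -327624.00 | -94248.00
Σ | 31136.93 |  |  | 4080027.92 | 2081550.56
x̄ = 4080027.92 / 31136.93 = 131.04 mm
ȳ = 2081550.56 / 31136.93 = 66.85 mm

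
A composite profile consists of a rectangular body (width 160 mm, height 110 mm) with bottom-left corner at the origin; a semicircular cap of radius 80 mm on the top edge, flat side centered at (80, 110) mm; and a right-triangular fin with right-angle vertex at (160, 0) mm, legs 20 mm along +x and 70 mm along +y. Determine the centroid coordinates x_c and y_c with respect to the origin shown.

rectangular body: A = 160 × 110 = 17600.00, centroid at (80.00, 55.00).
semicircular top: A = ½π·80² = 10053.10, centroid at (80.00, 143.95).
triangular fin: A = ½·20·70 = 700.00, centroid at (166.67, 23.33).
ΣA = 28353.10 mm², ΣAx_c = 2328914.39 mm³, ΣAy_c = 2431507.28 mm³.
x_c = 2328914.39/28353.10 = 82.14 mm; y_c = 2431507.28/28353.10 = 85.76 mm.

x_c = 82.14 mm, y_c = 85.76 mm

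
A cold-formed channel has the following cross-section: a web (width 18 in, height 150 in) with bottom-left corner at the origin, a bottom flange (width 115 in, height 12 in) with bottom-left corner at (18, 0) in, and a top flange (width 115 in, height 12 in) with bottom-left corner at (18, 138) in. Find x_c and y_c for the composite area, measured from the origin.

x_c = 42.62 in, y_c = 75.00 in

web: A = 18 × 150 = 2700.00, centroid at (9.00, 75.00).
bottom flange: A = 115 × 12 = 1380.00, centroid at (75.50, 6.00).
top flange: A = 115 × 12 = 1380.00, centroid at (75.50, 144.00).
ΣA = 5460.00 in²
ΣAx_c = (2700.00)(9.00) + (1380.00)(75.50) + (1380.00)(75.50) = 232680.00 in³
ΣAy_c = (2700.00)(75.00) + (1380.00)(6.00) + (1380.00)(144.00) = 409500.00 in³
x_c = 232680.00 / 5460.00 = 42.62 in
y_c = 409500.00 / 5460.00 = 75.00 in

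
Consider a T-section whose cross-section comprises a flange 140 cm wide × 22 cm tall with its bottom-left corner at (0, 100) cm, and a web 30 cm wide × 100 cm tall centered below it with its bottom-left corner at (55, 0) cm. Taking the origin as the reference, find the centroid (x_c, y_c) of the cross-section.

web: A = 30 × 100 = 3000.00, centroid at (70.00, 50.00).
flange: A = 140 × 22 = 3080.00, centroid at (70.00, 111.00).
ΣA = 6080.00 cm²
ΣAx_c = (3000.00)(70.00) + (3080.00)(70.00) = 425600.00 cm³
ΣAy_c = (3000.00)(50.00) + (3080.00)(111.00) = 491880.00 cm³
x_c = 425600.00 / 6080.00 = 70.00 cm
y_c = 491880.00 / 6080.00 = 80.90 cm

x_c = 70.00 cm, y_c = 80.90 cm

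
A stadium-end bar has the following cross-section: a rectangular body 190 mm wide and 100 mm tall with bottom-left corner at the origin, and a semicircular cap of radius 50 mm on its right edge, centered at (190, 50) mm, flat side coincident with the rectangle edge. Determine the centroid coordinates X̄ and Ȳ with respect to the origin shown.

rectangular body: A = 190 × 100 = 19000.00, centroid at (95.00, 50.00).
semicircular end: A = ½π·50² = 3926.99, centroid at (211.22, 50.00).
ΣA = 22926.99 mm², ΣAX̄ = 2634461.59 mm³, ΣAȲ = 1146349.54 mm³.
X̄ = 2634461.59/22926.99 = 114.91 mm; Ȳ = 1146349.54/22926.99 = 50.00 mm.

X̄ = 114.91 mm, Ȳ = 50.00 mm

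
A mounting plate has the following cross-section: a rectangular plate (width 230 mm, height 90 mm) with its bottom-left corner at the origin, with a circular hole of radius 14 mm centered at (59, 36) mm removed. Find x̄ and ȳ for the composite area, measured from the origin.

x̄ = 116.72 mm, ȳ = 45.28 mm

Part | A | x̄ᵢ | ȳᵢ | A·x̄ᵢ | A·ȳᵢ
plate | 20700.00 | 115.00 | 45.00 | 2380500.00 | 931500.00
hole | -615.75 | 59.00 | 36.00 | -36329.38 | -22167.08
Σ | 20084.25 |  |  | 2344170.62 | 909332.92
x̄ = 2344170.62 / 20084.25 = 116.72 mm
ȳ = 909332.92 / 20084.25 = 45.28 mm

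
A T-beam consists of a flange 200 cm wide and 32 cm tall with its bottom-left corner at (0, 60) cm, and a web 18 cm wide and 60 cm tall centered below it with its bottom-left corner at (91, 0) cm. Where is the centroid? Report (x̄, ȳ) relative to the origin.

x̄ = 100.00 cm, ȳ = 69.36 cm

Part | A | x̄ᵢ | ȳᵢ | A·x̄ᵢ | A·ȳᵢ
web | 1080.00 | 100.00 | 30.00 | 108000.00 | 32400.00
flange | 6400.00 | 100.00 | 76.00 | 640000.00 | 486400.00
Σ | 7480.00 |  |  | 748000.00 | 518800.00
x̄ = 748000.00 / 7480.00 = 100.00 cm
ȳ = 518800.00 / 7480.00 = 69.36 cm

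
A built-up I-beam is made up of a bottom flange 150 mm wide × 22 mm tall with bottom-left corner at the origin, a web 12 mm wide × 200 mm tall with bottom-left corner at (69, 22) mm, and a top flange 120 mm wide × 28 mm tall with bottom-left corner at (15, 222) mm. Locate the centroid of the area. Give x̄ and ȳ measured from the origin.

x̄ = 75.00 mm, ȳ = 123.85 mm

bottom flange: A = 150 × 22 = 3300.00, centroid at (75.00, 11.00).
web: A = 12 × 200 = 2400.00, centroid at (75.00, 122.00).
top flange: A = 120 × 28 = 3360.00, centroid at (75.00, 236.00).
ΣA = 9060.00 mm²
ΣAx̄ = (3300.00)(75.00) + (2400.00)(75.00) + (3360.00)(75.00) = 679500.00 mm³
ΣAȳ = (3300.00)(11.00) + (2400.00)(122.00) + (3360.00)(236.00) = 1122060.00 mm³
x̄ = 679500.00 / 9060.00 = 75.00 mm
ȳ = 1122060.00 / 9060.00 = 123.85 mm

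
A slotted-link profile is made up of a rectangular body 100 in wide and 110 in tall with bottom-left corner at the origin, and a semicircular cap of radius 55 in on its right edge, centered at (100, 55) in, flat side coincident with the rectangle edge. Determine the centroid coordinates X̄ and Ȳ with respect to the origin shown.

rectangular body: A = 100 × 110 = 11000.00, centroid at (50.00, 55.00).
semicircular end: A = ½π·55² = 4751.66, centroid at (123.34, 55.00).
ΣA = 15751.66 in²
ΣAX̄ = (11000.00)(50.00) + (4751.66)(123.34) = 1136082.56 in³
ΣAȲ = (11000.00)(55.00) + (4751.66)(55.00) = 866341.24 in³
X̄ = 1136082.56 / 15751.66 = 72.12 in
Ȳ = 866341.24 / 15751.66 = 55.00 in

X̄ = 72.12 in, Ȳ = 55.00 in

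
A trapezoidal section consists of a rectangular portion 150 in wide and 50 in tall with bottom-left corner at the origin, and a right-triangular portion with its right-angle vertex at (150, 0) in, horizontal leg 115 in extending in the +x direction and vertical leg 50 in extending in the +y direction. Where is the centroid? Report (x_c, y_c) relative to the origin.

x_c = 106.41 in, y_c = 22.69 in

rectangular portion: A = 150 × 50 = 7500.00, centroid at (75.00, 25.00).
triangular portion: A = ½·115·50 = 2875.00, centroid at (188.33, 16.67).
ΣA = 10375.00 in², ΣAx_c = 1103958.33 in³, ΣAy_c = 235416.67 in³.
x_c = 1103958.33/10375.00 = 106.41 in; y_c = 235416.67/10375.00 = 22.69 in.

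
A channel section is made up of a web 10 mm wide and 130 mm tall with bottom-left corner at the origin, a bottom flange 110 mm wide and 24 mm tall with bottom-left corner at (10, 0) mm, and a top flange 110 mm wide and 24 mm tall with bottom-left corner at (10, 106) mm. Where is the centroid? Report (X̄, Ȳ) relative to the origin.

X̄ = 53.15 mm, Ȳ = 65.00 mm

Part | A | x̄ᵢ | ȳᵢ | A·x̄ᵢ | A·ȳᵢ
web | 1300.00 | 5.00 | 65.00 | 6500.00 | 84500.00
bottom flange | 2640.00 | 65.00 | 12.00 | 171600.00 | 31680.00
top flange | 2640.00 | 65.00 | 118.00 | 171600.00 | 311520.00
Σ | 6580.00 |  |  | 349700.00 | 427700.00
X̄ = 349700.00 / 6580.00 = 53.15 mm
Ȳ = 427700.00 / 6580.00 = 65.00 mm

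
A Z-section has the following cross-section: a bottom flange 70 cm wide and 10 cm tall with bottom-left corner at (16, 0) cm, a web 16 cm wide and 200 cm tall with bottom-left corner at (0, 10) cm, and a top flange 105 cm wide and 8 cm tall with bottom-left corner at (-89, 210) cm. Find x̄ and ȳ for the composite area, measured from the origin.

x̄ = 6.46 cm, ȳ = 112.92 cm

bottom flange: A = 70 × 10 = 700.00, centroid at (51.00, 5.00).
web: A = 16 × 200 = 3200.00, centroid at (8.00, 110.00).
top flange: A = 105 × 8 = 840.00, centroid at (-36.50, 214.00).
ΣA = 4740.00 cm², ΣAx̄ = 30640.00 cm³, ΣAȳ = 535260.00 cm³.
x̄ = 30640.00/4740.00 = 6.46 cm; ȳ = 535260.00/4740.00 = 112.92 cm.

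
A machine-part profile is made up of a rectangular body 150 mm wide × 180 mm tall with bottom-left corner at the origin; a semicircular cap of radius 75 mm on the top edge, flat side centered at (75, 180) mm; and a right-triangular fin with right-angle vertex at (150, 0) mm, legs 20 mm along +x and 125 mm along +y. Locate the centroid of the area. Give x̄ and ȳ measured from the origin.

rectangular body: A = 150 × 180 = 27000.00, centroid at (75.00, 90.00).
semicircular top: A = ½π·75² = 8835.73, centroid at (75.00, 211.83).
triangular fin: A = ½·20·125 = 1250.00, centroid at (156.67, 41.67).
ΣA = 37085.73 mm²
ΣAx̄ = (27000.00)(75.00) + (8835.73)(75.00) + (1250.00)(156.67) = 2883513.03 mm³
ΣAȳ = (27000.00)(90.00) + (8835.73)(211.83) + (1250.00)(41.67) = 4353764.61 mm³
x̄ = 2883513.03 / 37085.73 = 77.75 mm
ȳ = 4353764.61 / 37085.73 = 117.40 mm

x̄ = 77.75 mm, ȳ = 117.40 mm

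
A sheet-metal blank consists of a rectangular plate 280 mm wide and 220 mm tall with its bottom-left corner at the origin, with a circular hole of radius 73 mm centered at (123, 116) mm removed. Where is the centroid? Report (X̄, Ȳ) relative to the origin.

X̄ = 146.34 mm, Ȳ = 107.76 mm

plate: A = 280 × 220 = 61600.00, centroid at (140.00, 110.00).
hole: A = −π·73² = -16741.55, centroid at (123.00, 116.00).
ΣA = 44858.45 mm², ΣAX̄ = 6564789.69 mm³, ΣAȲ = 4833980.52 mm³.
X̄ = 6564789.69/44858.45 = 146.34 mm; Ȳ = 4833980.52/44858.45 = 107.76 mm.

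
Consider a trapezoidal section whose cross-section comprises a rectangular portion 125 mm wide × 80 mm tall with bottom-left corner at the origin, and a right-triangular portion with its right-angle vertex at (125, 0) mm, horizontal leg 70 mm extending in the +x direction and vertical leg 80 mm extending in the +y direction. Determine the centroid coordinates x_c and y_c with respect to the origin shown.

rectangular portion: A = 125 × 80 = 10000.00, centroid at (62.50, 40.00).
triangular portion: A = ½·70·80 = 2800.00, centroid at (148.33, 26.67).
ΣA = 12800.00 mm²
ΣAx_c = (10000.00)(62.50) + (2800.00)(148.33) = 1040333.33 mm³
ΣAy_c = (10000.00)(40.00) + (2800.00)(26.67) = 474666.67 mm³
x_c = 1040333.33 / 12800.00 = 81.28 mm
y_c = 474666.67 / 12800.00 = 37.08 mm

x_c = 81.28 mm, y_c = 37.08 mm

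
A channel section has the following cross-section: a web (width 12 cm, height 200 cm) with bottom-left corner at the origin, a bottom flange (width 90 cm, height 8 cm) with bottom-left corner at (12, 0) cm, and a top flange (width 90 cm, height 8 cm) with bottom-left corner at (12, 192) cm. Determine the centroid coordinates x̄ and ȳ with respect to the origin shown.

x̄ = 25.12 cm, ȳ = 100.00 cm

web: A = 12 × 200 = 2400.00, centroid at (6.00, 100.00).
bottom flange: A = 90 × 8 = 720.00, centroid at (57.00, 4.00).
top flange: A = 90 × 8 = 720.00, centroid at (57.00, 196.00).
ΣA = 3840.00 cm²
ΣAx̄ = (2400.00)(6.00) + (720.00)(57.00) + (720.00)(57.00) = 96480.00 cm³
ΣAȳ = (2400.00)(100.00) + (720.00)(4.00) + (720.00)(196.00) = 384000.00 cm³
x̄ = 96480.00 / 3840.00 = 25.12 cm
ȳ = 384000.00 / 3840.00 = 100.00 cm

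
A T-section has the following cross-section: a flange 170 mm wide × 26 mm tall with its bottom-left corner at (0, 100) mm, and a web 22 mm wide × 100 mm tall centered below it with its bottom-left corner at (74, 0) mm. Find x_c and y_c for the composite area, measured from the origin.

web: A = 22 × 100 = 2200.00, centroid at (85.00, 50.00).
flange: A = 170 × 26 = 4420.00, centroid at (85.00, 113.00).
ΣA = 6620.00 mm²
ΣAx_c = (2200.00)(85.00) + (4420.00)(85.00) = 562700.00 mm³
ΣAy_c = (2200.00)(50.00) + (4420.00)(113.00) = 609460.00 mm³
x_c = 562700.00 / 6620.00 = 85.00 mm
y_c = 609460.00 / 6620.00 = 92.06 mm

x_c = 85.00 mm, y_c = 92.06 mm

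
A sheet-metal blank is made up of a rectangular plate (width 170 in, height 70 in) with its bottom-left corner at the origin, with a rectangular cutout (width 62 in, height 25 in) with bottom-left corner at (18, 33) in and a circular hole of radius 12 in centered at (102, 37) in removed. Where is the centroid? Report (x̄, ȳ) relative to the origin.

x̄ = 89.86 in, ȳ = 33.26 in

Part | A | x̄ᵢ | ȳᵢ | A·x̄ᵢ | A·ȳᵢ
plate | 11900.00 | 85.00 | 35.00 | 1011500.00 | 416500.00
hole 1 | -1550.00 | 49.00 | 45.50 | -75950.00 | -70525.00
hole 2 | -452.39 | 102.00 | 37.00 | -46143.71 | -16738.41
Σ | 9897.61 |  |  | 889406.29 | 329236.59
x̄ = 889406.29 / 9897.61 = 89.86 in
ȳ = 329236.59 / 9897.61 = 33.26 in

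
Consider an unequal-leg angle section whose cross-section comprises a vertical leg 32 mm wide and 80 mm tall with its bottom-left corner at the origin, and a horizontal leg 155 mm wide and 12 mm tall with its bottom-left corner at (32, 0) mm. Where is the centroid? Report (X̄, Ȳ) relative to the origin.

Part | A | x̄ᵢ | ȳᵢ | A·x̄ᵢ | A·ȳᵢ
vertical leg | 2560.00 | 16.00 | 40.00 | 40960.00 | 102400.00
horizontal leg | 1860.00 | 109.50 | 6.00 | 203670.00 | 11160.00
Σ | 4420.00 |  |  | 244630.00 | 113560.00
X̄ = 244630.00 / 4420.00 = 55.35 mm
Ȳ = 113560.00 / 4420.00 = 25.69 mm

X̄ = 55.35 mm, Ȳ = 25.69 mm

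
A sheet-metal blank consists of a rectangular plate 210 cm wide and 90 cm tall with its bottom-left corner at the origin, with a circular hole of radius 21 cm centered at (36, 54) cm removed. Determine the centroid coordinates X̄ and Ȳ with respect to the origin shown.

X̄ = 110.46 cm, Ȳ = 44.29 cm

Part | A | x̄ᵢ | ȳᵢ | A·x̄ᵢ | A·ȳᵢ
plate | 18900.00 | 105.00 | 45.00 | 1984500.00 | 850500.00
hole | -1385.44 | 36.00 | 54.00 | -49875.92 | -74813.89
Σ | 17514.56 |  |  | 1934624.08 | 775686.11
X̄ = 1934624.08 / 17514.56 = 110.46 cm
Ȳ = 775686.11 / 17514.56 = 44.29 cm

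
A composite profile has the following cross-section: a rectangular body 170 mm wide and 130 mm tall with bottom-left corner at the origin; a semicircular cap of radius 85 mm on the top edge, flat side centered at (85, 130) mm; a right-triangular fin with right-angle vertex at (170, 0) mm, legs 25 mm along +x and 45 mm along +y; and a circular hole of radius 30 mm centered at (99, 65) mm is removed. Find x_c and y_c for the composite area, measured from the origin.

rectangular body: A = 170 × 130 = 22100.00, centroid at (85.00, 65.00).
semicircular top: A = ½π·85² = 11349.00, centroid at (85.00, 166.08).
triangular fin: A = ½·25·45 = 562.50, centroid at (178.33, 15.00).
hole: A = −π·30² = -2827.43, centroid at (99.00, 65.00).
ΣA = 31184.07 mm²
ΣAx_c = (22100.00)(85.00) + (11349.00)(85.00) + (562.50)(178.33) + (-2827.43)(99.00) = 2663561.89 mm³
ΣAy_c = (22100.00)(65.00) + (11349.00)(166.08) + (562.50)(15.00) + (-2827.43)(65.00) = 3145941.45 mm³
x_c = 2663561.89 / 31184.07 = 85.41 mm
y_c = 3145941.45 / 31184.07 = 100.88 mm

x_c = 85.41 mm, y_c = 100.88 mm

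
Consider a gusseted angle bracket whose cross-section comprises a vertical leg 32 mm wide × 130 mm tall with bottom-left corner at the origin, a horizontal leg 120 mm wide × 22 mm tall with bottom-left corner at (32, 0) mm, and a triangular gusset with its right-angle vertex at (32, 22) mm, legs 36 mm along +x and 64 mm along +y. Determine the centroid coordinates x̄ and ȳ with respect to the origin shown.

vertical leg: A = 32 × 130 = 4160.00, centroid at (16.00, 65.00).
horizontal leg: A = 120 × 22 = 2640.00, centroid at (92.00, 11.00).
gusset: A = ½·36·64 = 1152.00, centroid at (44.00, 43.33).
ΣA = 7952.00 mm², ΣAx̄ = 360128.00 mm³, ΣAȳ = 349360.00 mm³.
x̄ = 360128.00/7952.00 = 45.29 mm; ȳ = 349360.00/7952.00 = 43.93 mm.

x̄ = 45.29 mm, ȳ = 43.93 mm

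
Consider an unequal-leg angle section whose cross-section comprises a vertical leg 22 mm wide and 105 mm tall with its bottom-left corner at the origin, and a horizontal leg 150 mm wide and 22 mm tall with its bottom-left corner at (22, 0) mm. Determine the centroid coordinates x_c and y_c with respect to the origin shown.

Part | A | x̄ᵢ | ȳᵢ | A·x̄ᵢ | A·ȳᵢ
vertical leg | 2310.00 | 11.00 | 52.50 | 25410.00 | 121275.00
horizontal leg | 3300.00 | 97.00 | 11.00 | 320100.00 | 36300.00
Σ | 5610.00 |  |  | 345510.00 | 157575.00
x_c = 345510.00 / 5610.00 = 61.59 mm
y_c = 157575.00 / 5610.00 = 28.09 mm

x_c = 61.59 mm, y_c = 28.09 mm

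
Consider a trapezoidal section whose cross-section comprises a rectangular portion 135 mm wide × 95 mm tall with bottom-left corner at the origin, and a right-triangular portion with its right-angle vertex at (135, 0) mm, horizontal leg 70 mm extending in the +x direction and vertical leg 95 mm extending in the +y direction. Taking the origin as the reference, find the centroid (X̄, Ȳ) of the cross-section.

X̄ = 86.20 mm, Ȳ = 44.24 mm

Part | A | x̄ᵢ | ȳᵢ | A·x̄ᵢ | A·ȳᵢ
rectangular portion | 12825.00 | 67.50 | 47.50 | 865687.50 | 609187.50
triangular portion | 3325.00 | 158.33 | 31.67 | 526458.33 | 105291.67
Σ | 16150.00 |  |  | 1392145.83 | 714479.17
X̄ = 1392145.83 / 16150.00 = 86.20 mm
Ȳ = 714479.17 / 16150.00 = 44.24 mm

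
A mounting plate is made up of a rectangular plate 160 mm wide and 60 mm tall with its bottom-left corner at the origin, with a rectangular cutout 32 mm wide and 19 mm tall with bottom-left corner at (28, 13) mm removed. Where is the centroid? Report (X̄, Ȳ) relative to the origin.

X̄ = 82.43 mm, Ȳ = 30.51 mm

Part | A | x̄ᵢ | ȳᵢ | A·x̄ᵢ | A·ȳᵢ
plate | 9600.00 | 80.00 | 30.00 | 768000.00 | 288000.00
hole | -608.00 | 44.00 | 22.50 | -26752.00 | -13680.00
Σ | 8992.00 |  |  | 741248.00 | 274320.00
X̄ = 741248.00 / 8992.00 = 82.43 mm
Ȳ = 274320.00 / 8992.00 = 30.51 mm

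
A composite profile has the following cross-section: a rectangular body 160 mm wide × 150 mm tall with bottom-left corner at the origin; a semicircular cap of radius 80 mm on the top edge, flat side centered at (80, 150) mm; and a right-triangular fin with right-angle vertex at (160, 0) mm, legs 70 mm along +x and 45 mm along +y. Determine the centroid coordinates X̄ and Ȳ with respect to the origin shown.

Part | A | x̄ᵢ | ȳᵢ | A·x̄ᵢ | A·ȳᵢ
rectangular body | 24000.00 | 80.00 | 75.00 | 1920000.00 | 1800000.00
semicircular top | 10053.10 | 80.00 | 183.95 | 804247.72 | 1849297.81
triangular fin | 1575.00 | 183.33 | 15.00 | 288750.00 | 23625.00
Σ | 35628.10 |  |  | 3012997.72 | 3672922.81
X̄ = 3012997.72 / 35628.10 = 84.57 mm
Ȳ = 3672922.81 / 35628.10 = 103.09 mm

X̄ = 84.57 mm, Ȳ = 103.09 mm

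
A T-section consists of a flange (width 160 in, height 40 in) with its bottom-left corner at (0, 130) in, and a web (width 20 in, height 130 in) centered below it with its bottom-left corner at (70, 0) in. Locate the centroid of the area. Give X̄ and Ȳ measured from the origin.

X̄ = 80.00 in, Ȳ = 125.44 in

Part | A | x̄ᵢ | ȳᵢ | A·x̄ᵢ | A·ȳᵢ
web | 2600.00 | 80.00 | 65.00 | 208000.00 | 169000.00
flange | 6400.00 | 80.00 | 150.00 | 512000.00 | 960000.00
Σ | 9000.00 |  |  | 720000.00 | 1129000.00
X̄ = 720000.00 / 9000.00 = 80.00 in
Ȳ = 1129000.00 / 9000.00 = 125.44 in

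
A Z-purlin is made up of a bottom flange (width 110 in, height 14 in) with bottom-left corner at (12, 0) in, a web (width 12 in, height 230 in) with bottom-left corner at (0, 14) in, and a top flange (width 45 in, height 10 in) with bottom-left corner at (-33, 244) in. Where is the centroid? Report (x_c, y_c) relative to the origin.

x_c = 24.21 in, y_c = 100.81 in

Part | A | x̄ᵢ | ȳᵢ | A·x̄ᵢ | A·ȳᵢ
bottom flange | 1540.00 | 67.00 | 7.00 | 103180.00 | 10780.00
web | 2760.00 | 6.00 | 129.00 | 16560.00 | 356040.00
top flange | 450.00 | -10.50 | 249.00 | -4725.00 | 112050.00
Σ | 4750.00 |  |  | 115015.00 | 478870.00
x_c = 115015.00 / 4750.00 = 24.21 in
y_c = 478870.00 / 4750.00 = 100.81 in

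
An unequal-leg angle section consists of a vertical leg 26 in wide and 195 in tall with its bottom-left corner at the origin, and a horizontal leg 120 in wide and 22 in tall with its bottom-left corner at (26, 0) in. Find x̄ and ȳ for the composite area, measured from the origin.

x̄ = 38.00 in, ȳ = 67.88 in

vertical leg: A = 26 × 195 = 5070.00, centroid at (13.00, 97.50).
horizontal leg: A = 120 × 22 = 2640.00, centroid at (86.00, 11.00).
ΣA = 7710.00 in²
ΣAx̄ = (5070.00)(13.00) + (2640.00)(86.00) = 292950.00 in³
ΣAȳ = (5070.00)(97.50) + (2640.00)(11.00) = 523365.00 in³
x̄ = 292950.00 / 7710.00 = 38.00 in
ȳ = 523365.00 / 7710.00 = 67.88 in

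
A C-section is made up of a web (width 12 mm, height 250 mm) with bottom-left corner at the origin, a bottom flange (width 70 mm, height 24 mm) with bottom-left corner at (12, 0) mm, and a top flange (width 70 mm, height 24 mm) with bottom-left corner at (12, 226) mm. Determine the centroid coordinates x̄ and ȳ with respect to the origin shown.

x̄ = 27.66 mm, ȳ = 125.00 mm

web: A = 12 × 250 = 3000.00, centroid at (6.00, 125.00).
bottom flange: A = 70 × 24 = 1680.00, centroid at (47.00, 12.00).
top flange: A = 70 × 24 = 1680.00, centroid at (47.00, 238.00).
ΣA = 6360.00 mm²
ΣAx̄ = (3000.00)(6.00) + (1680.00)(47.00) + (1680.00)(47.00) = 175920.00 mm³
ΣAȳ = (3000.00)(125.00) + (1680.00)(12.00) + (1680.00)(238.00) = 795000.00 mm³
x̄ = 175920.00 / 6360.00 = 27.66 mm
ȳ = 795000.00 / 6360.00 = 125.00 mm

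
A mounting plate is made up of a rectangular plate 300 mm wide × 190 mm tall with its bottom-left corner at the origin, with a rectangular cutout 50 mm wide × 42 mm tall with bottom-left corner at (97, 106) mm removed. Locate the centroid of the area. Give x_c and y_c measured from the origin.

x_c = 151.07 mm, y_c = 93.78 mm

plate: A = 300 × 190 = 57000.00, centroid at (150.00, 95.00).
hole: A = −(50 × 42) = -2100.00, centroid at (122.00, 127.00).
ΣA = 54900.00 mm²
ΣAx_c = (57000.00)(150.00) + (-2100.00)(122.00) = 8293800.00 mm³
ΣAy_c = (57000.00)(95.00) + (-2100.00)(127.00) = 5148300.00 mm³
x_c = 8293800.00 / 54900.00 = 151.07 mm
y_c = 5148300.00 / 54900.00 = 93.78 mm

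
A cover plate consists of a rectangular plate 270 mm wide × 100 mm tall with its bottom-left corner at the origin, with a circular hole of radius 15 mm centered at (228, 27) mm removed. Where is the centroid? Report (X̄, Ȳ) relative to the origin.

Part | A | x̄ᵢ | ȳᵢ | A·x̄ᵢ | A·ȳᵢ
plate | 27000.00 | 135.00 | 50.00 | 3645000.00 | 1350000.00
hole | -706.86 | 228.00 | 27.00 | -161163.70 | -19085.18
Σ | 26293.14 |  |  | 3483836.30 | 1330914.82
X̄ = 3483836.30 / 26293.14 = 132.50 mm
Ȳ = 1330914.82 / 26293.14 = 50.62 mm

X̄ = 132.50 mm, Ȳ = 50.62 mm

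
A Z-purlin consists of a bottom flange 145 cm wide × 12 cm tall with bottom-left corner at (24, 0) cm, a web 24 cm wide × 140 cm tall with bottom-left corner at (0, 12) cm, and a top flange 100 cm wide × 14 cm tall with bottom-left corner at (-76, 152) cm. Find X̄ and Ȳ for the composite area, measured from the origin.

X̄ = 26.44 cm, Ȳ = 78.24 cm

Part | A | x̄ᵢ | ȳᵢ | A·x̄ᵢ | A·ȳᵢ
bottom flange | 1740.00 | 96.50 | 6.00 | 167910.00 | 10440.00
web | 3360.00 | 12.00 | 82.00 | 40320.00 | 275520.00
top flange | 1400.00 | -26.00 | 159.00 | -36400.00 | 222600.00
Σ | 6500.00 |  |  | 171830.00 | 508560.00
X̄ = 171830.00 / 6500.00 = 26.44 cm
Ȳ = 508560.00 / 6500.00 = 78.24 cm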